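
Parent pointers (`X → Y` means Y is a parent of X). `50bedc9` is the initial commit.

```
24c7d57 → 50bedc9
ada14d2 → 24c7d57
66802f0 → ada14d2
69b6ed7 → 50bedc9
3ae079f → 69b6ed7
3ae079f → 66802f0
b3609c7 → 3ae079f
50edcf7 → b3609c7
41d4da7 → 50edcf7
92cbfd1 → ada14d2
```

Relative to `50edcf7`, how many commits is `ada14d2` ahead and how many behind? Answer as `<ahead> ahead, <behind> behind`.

0 ahead, 5 behind

Reachable from ada14d2: {24c7d57, 50bedc9, ada14d2}.
Reachable from 50edcf7: {24c7d57, 3ae079f, 50bedc9, 50edcf7, 66802f0, 69b6ed7, ada14d2, b3609c7}.
Only in ada14d2's history (ahead): {} — 0.
Only in 50edcf7's history (behind): {3ae079f, 50edcf7, 66802f0, 69b6ed7, b3609c7} — 5.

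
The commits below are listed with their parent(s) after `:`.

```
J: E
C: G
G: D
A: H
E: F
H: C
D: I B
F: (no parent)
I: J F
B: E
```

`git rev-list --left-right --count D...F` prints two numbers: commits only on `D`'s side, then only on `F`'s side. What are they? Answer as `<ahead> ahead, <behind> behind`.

5 ahead, 0 behind

Reachable from D: {B, D, E, F, I, J}.
Reachable from F: {F}.
Only in D's history (ahead): {B, D, E, I, J} — 5.
Only in F's history (behind): {} — 0.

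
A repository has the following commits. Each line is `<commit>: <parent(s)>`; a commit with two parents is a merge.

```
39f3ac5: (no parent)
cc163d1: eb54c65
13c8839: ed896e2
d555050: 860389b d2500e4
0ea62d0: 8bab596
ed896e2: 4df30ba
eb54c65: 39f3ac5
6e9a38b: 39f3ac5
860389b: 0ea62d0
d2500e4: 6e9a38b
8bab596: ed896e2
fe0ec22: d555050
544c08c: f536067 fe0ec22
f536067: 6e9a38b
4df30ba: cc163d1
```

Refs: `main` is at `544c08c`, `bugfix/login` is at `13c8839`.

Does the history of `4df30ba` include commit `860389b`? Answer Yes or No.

No

Ancestors of 4df30ba: {39f3ac5, 4df30ba, cc163d1, eb54c65}.
860389b is not in that set, so it is not an ancestor of 4df30ba.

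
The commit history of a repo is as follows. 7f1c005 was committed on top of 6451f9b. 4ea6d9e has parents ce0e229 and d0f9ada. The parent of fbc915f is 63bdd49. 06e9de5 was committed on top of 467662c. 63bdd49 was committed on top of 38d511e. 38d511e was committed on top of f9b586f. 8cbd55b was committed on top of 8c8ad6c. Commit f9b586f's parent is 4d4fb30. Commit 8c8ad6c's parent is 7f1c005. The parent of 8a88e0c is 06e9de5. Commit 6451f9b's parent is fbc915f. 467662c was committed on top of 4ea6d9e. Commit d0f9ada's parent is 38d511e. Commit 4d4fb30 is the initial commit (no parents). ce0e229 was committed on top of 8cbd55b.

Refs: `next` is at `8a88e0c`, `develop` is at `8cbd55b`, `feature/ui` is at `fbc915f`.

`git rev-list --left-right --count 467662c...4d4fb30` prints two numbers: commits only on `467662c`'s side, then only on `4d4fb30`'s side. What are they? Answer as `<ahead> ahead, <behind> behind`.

Reachable from 467662c: {38d511e, 467662c, 4d4fb30, 4ea6d9e, 63bdd49, 6451f9b, 7f1c005, 8c8ad6c, 8cbd55b, ce0e229, d0f9ada, f9b586f, fbc915f}.
Reachable from 4d4fb30: {4d4fb30}.
Only in 467662c's history (ahead): {38d511e, 467662c, 4ea6d9e, 63bdd49, 6451f9b, 7f1c005, 8c8ad6c, 8cbd55b, ce0e229, d0f9ada, f9b586f, fbc915f} — 12.
Only in 4d4fb30's history (behind): {} — 0.

12 ahead, 0 behind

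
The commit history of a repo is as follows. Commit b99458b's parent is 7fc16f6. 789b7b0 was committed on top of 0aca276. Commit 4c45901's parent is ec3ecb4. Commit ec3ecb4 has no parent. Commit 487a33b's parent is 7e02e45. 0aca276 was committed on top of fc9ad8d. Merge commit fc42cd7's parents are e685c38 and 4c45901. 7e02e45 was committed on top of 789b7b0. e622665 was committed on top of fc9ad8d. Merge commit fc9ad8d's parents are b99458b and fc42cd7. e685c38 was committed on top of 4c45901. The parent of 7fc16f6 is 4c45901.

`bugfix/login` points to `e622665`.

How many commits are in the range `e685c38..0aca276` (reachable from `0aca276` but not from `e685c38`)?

Reachable from 0aca276: {0aca276, 4c45901, 7fc16f6, b99458b, e685c38, ec3ecb4, fc42cd7, fc9ad8d}.
Reachable from e685c38: {4c45901, e685c38, ec3ecb4}.
In 0aca276's history but not e685c38's: {0aca276, 7fc16f6, b99458b, fc42cd7, fc9ad8d} — 5 commits.

5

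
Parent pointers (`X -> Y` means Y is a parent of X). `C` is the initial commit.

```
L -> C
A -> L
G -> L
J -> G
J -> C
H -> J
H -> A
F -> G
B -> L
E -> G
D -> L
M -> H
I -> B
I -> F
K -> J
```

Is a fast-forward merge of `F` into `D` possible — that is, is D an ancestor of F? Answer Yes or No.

A fast-forward from D to F is possible iff D is an ancestor of F.
Ancestors of F: {C, F, G, L}.
D is not among them, so fast-forward is not possible.

No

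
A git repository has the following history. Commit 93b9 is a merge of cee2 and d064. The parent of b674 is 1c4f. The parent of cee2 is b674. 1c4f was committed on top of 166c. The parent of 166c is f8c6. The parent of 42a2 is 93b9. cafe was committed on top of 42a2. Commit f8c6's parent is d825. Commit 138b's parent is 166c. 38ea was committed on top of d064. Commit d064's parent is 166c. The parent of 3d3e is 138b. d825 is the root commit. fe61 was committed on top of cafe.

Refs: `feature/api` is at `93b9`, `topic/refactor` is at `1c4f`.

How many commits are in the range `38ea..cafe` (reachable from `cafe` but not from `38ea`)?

Reachable from cafe: {166c, 1c4f, 42a2, 93b9, b674, cafe, cee2, d064, d825, f8c6}.
Reachable from 38ea: {166c, 38ea, d064, d825, f8c6}.
In cafe's history but not 38ea's: {1c4f, 42a2, 93b9, b674, cafe, cee2} — 6 commits.

6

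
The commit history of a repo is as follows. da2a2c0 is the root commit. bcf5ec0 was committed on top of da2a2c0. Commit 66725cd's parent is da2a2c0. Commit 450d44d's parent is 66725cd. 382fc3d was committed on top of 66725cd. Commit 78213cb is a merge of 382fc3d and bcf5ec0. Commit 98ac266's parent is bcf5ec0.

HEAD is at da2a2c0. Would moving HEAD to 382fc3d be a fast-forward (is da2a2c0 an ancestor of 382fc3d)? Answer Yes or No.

A fast-forward from da2a2c0 to 382fc3d is possible iff da2a2c0 is an ancestor of 382fc3d.
Ancestors of 382fc3d: {382fc3d, 66725cd, da2a2c0}.
da2a2c0 is among them, so fast-forward is possible.

Yes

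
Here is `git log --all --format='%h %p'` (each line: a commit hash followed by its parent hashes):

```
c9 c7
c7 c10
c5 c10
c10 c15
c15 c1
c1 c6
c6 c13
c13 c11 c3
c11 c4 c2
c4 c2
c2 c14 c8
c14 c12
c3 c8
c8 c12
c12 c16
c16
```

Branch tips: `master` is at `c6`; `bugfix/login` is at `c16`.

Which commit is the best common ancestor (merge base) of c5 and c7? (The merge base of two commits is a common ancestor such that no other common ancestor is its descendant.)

Ancestors of c5: {c1, c10, c11, c12, c13, c14, c15, c16, c2, c3, c4, c5, c6, c8}.
Ancestors of c7: {c1, c10, c11, c12, c13, c14, c15, c16, c2, c3, c4, c6, c7, c8}.
Common ancestors: {c1, c10, c11, c12, c13, c14, c15, c16, c2, c3, c4, c6, c8}.
Among these, c10 is not an ancestor of any other common ancestor — it is the merge base.

c10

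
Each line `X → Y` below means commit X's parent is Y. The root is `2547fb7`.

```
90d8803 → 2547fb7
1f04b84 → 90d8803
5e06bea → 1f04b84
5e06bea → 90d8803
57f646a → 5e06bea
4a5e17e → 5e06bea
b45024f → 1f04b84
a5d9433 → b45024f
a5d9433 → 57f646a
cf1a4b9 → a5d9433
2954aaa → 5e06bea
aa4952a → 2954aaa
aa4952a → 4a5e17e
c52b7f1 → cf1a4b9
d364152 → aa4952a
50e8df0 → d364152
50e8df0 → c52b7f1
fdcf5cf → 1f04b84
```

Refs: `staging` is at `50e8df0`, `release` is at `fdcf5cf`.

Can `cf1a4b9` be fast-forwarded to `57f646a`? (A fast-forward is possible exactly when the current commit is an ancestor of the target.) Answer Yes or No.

A fast-forward from cf1a4b9 to 57f646a is possible iff cf1a4b9 is an ancestor of 57f646a.
Ancestors of 57f646a: {1f04b84, 2547fb7, 57f646a, 5e06bea, 90d8803}.
cf1a4b9 is not among them, so fast-forward is not possible.

No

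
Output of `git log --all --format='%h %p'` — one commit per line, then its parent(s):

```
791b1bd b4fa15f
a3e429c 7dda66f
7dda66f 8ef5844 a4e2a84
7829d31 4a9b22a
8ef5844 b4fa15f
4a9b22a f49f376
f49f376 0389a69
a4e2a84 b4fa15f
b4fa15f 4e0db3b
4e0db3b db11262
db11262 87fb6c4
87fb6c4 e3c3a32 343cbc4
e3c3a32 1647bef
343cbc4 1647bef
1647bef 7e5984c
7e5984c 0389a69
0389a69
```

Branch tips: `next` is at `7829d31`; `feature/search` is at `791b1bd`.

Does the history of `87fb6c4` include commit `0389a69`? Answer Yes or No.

Ancestors of 87fb6c4 (commits reachable by following parents): {0389a69, 1647bef, 343cbc4, 7e5984c, 87fb6c4, e3c3a32}.
0389a69 is in that set, so it is an ancestor of 87fb6c4.

Yes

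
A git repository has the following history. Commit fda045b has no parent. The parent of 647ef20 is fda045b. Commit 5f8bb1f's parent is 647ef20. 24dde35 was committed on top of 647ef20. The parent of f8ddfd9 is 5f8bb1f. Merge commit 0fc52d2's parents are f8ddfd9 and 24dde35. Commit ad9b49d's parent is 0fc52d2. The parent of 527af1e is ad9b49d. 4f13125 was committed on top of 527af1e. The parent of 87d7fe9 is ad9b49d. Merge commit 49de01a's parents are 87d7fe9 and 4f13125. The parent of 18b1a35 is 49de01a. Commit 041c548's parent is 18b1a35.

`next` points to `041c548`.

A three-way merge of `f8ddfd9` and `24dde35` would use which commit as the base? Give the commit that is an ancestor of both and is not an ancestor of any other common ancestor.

647ef20

Ancestors of f8ddfd9: {5f8bb1f, 647ef20, f8ddfd9, fda045b}.
Ancestors of 24dde35: {24dde35, 647ef20, fda045b}.
Common ancestors: {647ef20, fda045b}.
Among these, 647ef20 is not an ancestor of any other common ancestor — it is the merge base.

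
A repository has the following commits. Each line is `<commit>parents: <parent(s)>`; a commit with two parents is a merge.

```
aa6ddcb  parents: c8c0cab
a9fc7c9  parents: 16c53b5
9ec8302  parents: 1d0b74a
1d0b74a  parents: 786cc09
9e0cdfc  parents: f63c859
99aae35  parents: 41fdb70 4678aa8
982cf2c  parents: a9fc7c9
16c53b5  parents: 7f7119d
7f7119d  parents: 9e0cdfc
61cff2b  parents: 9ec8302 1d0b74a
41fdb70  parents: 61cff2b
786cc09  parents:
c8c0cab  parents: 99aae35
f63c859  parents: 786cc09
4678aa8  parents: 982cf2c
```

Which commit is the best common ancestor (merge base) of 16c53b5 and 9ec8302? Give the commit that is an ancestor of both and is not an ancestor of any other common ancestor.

Ancestors of 16c53b5: {16c53b5, 786cc09, 7f7119d, 9e0cdfc, f63c859}.
Ancestors of 9ec8302: {1d0b74a, 786cc09, 9ec8302}.
Common ancestors: {786cc09}.
The only common ancestor is 786cc09, so it is the merge base.

786cc09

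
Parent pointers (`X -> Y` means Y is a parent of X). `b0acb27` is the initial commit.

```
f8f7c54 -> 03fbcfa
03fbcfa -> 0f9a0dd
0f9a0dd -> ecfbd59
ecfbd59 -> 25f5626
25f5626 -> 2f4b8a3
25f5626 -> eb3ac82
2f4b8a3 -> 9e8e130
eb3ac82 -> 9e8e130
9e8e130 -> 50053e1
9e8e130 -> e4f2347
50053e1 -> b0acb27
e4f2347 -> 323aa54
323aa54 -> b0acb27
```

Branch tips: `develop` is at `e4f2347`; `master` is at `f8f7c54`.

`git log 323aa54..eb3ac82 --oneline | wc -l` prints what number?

4

Reachable from eb3ac82: {323aa54, 50053e1, 9e8e130, b0acb27, e4f2347, eb3ac82}.
Reachable from 323aa54: {323aa54, b0acb27}.
In eb3ac82's history but not 323aa54's: {50053e1, 9e8e130, e4f2347, eb3ac82} — 4 commits.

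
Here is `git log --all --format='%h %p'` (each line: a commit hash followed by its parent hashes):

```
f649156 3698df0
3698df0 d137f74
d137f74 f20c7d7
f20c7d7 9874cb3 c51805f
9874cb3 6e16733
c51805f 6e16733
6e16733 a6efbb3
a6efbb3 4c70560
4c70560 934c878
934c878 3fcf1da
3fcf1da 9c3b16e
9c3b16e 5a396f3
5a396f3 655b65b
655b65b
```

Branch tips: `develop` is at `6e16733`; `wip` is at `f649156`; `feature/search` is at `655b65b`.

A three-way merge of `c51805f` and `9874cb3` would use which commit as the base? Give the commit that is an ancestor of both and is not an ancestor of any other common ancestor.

6e16733

Ancestors of c51805f: {3fcf1da, 4c70560, 5a396f3, 655b65b, 6e16733, 934c878, 9c3b16e, a6efbb3, c51805f}.
Ancestors of 9874cb3: {3fcf1da, 4c70560, 5a396f3, 655b65b, 6e16733, 934c878, 9874cb3, 9c3b16e, a6efbb3}.
Common ancestors: {3fcf1da, 4c70560, 5a396f3, 655b65b, 6e16733, 934c878, 9c3b16e, a6efbb3}.
Among these, 6e16733 is not an ancestor of any other common ancestor — it is the merge base.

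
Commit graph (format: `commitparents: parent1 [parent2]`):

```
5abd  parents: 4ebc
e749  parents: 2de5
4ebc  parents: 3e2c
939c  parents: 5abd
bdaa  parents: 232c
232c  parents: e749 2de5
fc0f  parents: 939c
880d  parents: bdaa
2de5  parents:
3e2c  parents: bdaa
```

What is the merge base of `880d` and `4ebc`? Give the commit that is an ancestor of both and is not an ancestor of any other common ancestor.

Ancestors of 880d: {232c, 2de5, 880d, bdaa, e749}.
Ancestors of 4ebc: {232c, 2de5, 3e2c, 4ebc, bdaa, e749}.
Common ancestors: {232c, 2de5, bdaa, e749}.
Among these, bdaa is not an ancestor of any other common ancestor — it is the merge base.

bdaa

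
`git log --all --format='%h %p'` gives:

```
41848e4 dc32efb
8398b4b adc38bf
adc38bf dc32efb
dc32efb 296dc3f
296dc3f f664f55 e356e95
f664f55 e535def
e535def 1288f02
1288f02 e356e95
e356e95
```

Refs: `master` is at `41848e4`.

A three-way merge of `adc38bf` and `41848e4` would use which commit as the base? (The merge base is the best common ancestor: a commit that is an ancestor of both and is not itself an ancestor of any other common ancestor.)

Ancestors of adc38bf: {1288f02, 296dc3f, adc38bf, dc32efb, e356e95, e535def, f664f55}.
Ancestors of 41848e4: {1288f02, 296dc3f, 41848e4, dc32efb, e356e95, e535def, f664f55}.
Common ancestors: {1288f02, 296dc3f, dc32efb, e356e95, e535def, f664f55}.
Among these, dc32efb is not an ancestor of any other common ancestor — it is the merge base.

dc32efb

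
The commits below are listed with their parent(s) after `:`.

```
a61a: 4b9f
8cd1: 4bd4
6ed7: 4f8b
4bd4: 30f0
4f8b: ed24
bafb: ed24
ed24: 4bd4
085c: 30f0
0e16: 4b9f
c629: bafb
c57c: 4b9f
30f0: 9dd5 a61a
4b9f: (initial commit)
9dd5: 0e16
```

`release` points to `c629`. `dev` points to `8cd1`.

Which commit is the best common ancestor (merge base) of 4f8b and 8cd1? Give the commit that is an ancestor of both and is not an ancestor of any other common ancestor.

4bd4

Ancestors of 4f8b: {0e16, 30f0, 4b9f, 4bd4, 4f8b, 9dd5, a61a, ed24}.
Ancestors of 8cd1: {0e16, 30f0, 4b9f, 4bd4, 8cd1, 9dd5, a61a}.
Common ancestors: {0e16, 30f0, 4b9f, 4bd4, 9dd5, a61a}.
Among these, 4bd4 is not an ancestor of any other common ancestor — it is the merge base.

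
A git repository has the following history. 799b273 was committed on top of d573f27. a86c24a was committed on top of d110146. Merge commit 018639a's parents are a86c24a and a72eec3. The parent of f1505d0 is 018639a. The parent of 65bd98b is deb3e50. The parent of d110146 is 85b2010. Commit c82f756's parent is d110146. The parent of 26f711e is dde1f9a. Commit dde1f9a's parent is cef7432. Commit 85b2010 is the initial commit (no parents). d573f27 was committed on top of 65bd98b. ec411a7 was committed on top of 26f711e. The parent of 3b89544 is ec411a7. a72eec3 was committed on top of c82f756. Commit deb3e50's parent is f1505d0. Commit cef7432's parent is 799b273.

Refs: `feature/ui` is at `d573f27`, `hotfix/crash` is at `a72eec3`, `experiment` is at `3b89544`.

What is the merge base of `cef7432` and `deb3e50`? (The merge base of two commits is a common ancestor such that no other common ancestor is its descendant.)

deb3e50

Ancestors of cef7432: {018639a, 65bd98b, 799b273, 85b2010, a72eec3, a86c24a, c82f756, cef7432, d110146, d573f27, deb3e50, f1505d0}.
Ancestors of deb3e50: {018639a, 85b2010, a72eec3, a86c24a, c82f756, d110146, deb3e50, f1505d0}.
Common ancestors: {018639a, 85b2010, a72eec3, a86c24a, c82f756, d110146, deb3e50, f1505d0}.
Among these, deb3e50 is not an ancestor of any other common ancestor — it is the merge base.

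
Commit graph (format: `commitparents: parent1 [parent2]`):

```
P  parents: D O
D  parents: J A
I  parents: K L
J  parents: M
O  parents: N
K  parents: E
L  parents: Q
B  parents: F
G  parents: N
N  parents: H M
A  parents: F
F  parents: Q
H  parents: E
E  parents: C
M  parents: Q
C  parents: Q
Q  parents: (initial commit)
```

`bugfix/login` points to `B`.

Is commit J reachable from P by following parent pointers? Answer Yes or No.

Ancestors of P (commits reachable by following parents): {A, C, D, E, F, H, J, M, N, O, P, Q}.
J is in that set, so it is an ancestor of P.

Yes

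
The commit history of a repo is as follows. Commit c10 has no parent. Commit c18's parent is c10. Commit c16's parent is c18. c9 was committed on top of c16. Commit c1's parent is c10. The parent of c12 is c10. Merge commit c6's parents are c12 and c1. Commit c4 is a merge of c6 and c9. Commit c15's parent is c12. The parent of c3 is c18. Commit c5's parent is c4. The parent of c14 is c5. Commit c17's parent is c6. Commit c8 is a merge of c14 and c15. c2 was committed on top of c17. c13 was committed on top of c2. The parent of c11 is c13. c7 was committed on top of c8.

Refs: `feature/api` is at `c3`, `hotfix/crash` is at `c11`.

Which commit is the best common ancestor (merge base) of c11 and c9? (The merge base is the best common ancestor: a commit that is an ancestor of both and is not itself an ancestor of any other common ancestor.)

Ancestors of c11: {c1, c10, c11, c12, c13, c17, c2, c6}.
Ancestors of c9: {c10, c16, c18, c9}.
Common ancestors: {c10}.
The only common ancestor is c10, so it is the merge base.

c10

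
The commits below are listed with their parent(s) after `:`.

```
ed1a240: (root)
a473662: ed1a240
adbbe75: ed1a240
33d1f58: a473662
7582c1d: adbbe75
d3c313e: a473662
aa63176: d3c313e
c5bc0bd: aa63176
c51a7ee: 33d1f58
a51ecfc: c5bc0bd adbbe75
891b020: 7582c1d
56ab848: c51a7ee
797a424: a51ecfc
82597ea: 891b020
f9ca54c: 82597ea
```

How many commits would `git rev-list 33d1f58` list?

3

Walking parent pointers from 33d1f58: reachable set = {33d1f58, a473662, ed1a240}.
That is 3 commits.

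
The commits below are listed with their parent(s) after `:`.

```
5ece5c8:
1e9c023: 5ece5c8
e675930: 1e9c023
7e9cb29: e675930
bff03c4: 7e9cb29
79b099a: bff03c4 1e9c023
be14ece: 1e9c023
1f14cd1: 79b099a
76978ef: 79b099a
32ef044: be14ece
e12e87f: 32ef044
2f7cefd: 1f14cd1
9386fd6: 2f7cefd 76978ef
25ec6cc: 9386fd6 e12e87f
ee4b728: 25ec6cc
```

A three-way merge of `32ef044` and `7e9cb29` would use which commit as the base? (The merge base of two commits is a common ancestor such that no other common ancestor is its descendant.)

1e9c023

Ancestors of 32ef044: {1e9c023, 32ef044, 5ece5c8, be14ece}.
Ancestors of 7e9cb29: {1e9c023, 5ece5c8, 7e9cb29, e675930}.
Common ancestors: {1e9c023, 5ece5c8}.
Among these, 1e9c023 is not an ancestor of any other common ancestor — it is the merge base.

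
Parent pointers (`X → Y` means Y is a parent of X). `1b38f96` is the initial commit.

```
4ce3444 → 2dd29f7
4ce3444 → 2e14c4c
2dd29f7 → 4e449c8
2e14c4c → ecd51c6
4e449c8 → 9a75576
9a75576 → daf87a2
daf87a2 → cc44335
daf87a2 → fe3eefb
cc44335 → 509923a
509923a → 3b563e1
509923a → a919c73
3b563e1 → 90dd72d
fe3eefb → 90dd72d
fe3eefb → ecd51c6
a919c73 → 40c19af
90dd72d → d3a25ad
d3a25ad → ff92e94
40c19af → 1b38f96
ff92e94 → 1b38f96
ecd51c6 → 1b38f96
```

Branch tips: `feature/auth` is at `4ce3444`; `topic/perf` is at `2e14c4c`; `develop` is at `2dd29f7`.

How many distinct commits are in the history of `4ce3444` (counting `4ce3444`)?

Walking parent pointers from 4ce3444: reachable set = {1b38f96, 2dd29f7, 2e14c4c, 3b563e1, 40c19af, 4ce3444, 4e449c8, 509923a, 90dd72d, 9a75576, a919c73, cc44335, d3a25ad, daf87a2, ecd51c6, fe3eefb, ff92e94}.
That is 17 commits.

17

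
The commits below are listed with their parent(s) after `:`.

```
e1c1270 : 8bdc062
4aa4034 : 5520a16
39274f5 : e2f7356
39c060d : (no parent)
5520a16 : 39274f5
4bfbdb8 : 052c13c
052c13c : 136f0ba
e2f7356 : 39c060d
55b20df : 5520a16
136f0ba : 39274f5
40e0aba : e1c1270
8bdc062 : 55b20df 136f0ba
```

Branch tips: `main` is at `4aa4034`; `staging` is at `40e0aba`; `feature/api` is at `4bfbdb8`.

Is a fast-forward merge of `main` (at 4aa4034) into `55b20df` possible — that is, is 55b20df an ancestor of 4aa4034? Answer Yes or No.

No

A fast-forward from 55b20df to 4aa4034 is possible iff 55b20df is an ancestor of 4aa4034.
Ancestors of 4aa4034: {39274f5, 39c060d, 4aa4034, 5520a16, e2f7356}.
55b20df is not among them, so fast-forward is not possible.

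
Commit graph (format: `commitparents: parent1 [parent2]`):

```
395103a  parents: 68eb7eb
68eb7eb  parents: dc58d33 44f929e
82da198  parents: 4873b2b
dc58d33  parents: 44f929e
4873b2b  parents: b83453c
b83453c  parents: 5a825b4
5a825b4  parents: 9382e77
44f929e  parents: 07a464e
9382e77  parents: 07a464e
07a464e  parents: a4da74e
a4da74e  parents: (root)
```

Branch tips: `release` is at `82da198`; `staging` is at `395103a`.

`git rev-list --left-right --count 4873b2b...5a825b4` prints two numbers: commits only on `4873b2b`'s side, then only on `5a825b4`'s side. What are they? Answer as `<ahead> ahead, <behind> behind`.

2 ahead, 0 behind

Reachable from 4873b2b: {07a464e, 4873b2b, 5a825b4, 9382e77, a4da74e, b83453c}.
Reachable from 5a825b4: {07a464e, 5a825b4, 9382e77, a4da74e}.
Only in 4873b2b's history (ahead): {4873b2b, b83453c} — 2.
Only in 5a825b4's history (behind): {} — 0.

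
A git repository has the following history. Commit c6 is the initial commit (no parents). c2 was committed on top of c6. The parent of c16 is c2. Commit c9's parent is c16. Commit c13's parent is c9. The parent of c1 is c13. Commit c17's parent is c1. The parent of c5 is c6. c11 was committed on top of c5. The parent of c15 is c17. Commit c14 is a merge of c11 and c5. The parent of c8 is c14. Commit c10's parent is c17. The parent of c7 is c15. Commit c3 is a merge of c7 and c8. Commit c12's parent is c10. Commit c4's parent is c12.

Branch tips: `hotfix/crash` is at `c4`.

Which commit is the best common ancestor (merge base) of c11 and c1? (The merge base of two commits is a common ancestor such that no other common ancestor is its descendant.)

Ancestors of c11: {c11, c5, c6}.
Ancestors of c1: {c1, c13, c16, c2, c6, c9}.
Common ancestors: {c6}.
The only common ancestor is c6, so it is the merge base.

c6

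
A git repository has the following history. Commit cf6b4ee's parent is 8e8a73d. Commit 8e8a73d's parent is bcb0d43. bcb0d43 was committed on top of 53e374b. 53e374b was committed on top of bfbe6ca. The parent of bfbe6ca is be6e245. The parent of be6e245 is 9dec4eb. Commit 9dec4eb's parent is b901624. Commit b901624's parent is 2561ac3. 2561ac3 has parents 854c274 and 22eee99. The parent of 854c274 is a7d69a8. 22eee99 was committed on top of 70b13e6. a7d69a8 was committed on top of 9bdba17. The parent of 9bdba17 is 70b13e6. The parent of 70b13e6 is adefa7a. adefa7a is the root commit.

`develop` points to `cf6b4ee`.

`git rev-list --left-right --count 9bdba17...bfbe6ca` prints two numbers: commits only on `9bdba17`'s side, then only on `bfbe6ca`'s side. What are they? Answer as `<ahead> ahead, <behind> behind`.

Reachable from 9bdba17: {70b13e6, 9bdba17, adefa7a}.
Reachable from bfbe6ca: {22eee99, 2561ac3, 70b13e6, 854c274, 9bdba17, 9dec4eb, a7d69a8, adefa7a, b901624, be6e245, bfbe6ca}.
Only in 9bdba17's history (ahead): {} — 0.
Only in bfbe6ca's history (behind): {22eee99, 2561ac3, 854c274, 9dec4eb, a7d69a8, b901624, be6e245, bfbe6ca} — 8.

0 ahead, 8 behind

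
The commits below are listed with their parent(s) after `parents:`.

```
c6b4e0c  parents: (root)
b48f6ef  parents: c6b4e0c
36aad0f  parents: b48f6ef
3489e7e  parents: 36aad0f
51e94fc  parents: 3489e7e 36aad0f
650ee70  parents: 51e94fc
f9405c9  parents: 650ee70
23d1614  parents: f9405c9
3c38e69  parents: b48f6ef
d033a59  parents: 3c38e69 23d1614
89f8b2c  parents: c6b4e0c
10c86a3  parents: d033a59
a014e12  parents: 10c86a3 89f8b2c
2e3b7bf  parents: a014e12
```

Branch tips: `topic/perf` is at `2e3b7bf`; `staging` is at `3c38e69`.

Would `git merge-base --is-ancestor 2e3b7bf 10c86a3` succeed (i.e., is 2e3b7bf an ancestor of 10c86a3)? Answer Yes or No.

Ancestors of 10c86a3: {10c86a3, 23d1614, 3489e7e, 36aad0f, 3c38e69, 51e94fc, 650ee70, b48f6ef, c6b4e0c, d033a59, f9405c9}.
2e3b7bf is not in that set, so it is not an ancestor of 10c86a3.

No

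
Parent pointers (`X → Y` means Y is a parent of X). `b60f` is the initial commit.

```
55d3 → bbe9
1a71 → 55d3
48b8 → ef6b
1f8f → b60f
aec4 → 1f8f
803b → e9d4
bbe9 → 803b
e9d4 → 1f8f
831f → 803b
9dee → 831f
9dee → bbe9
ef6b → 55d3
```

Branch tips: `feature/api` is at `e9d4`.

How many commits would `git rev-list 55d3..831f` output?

1

Reachable from 831f: {1f8f, 803b, 831f, b60f, e9d4}.
Reachable from 55d3: {1f8f, 55d3, 803b, b60f, bbe9, e9d4}.
In 831f's history but not 55d3's: {831f} — 1 commit.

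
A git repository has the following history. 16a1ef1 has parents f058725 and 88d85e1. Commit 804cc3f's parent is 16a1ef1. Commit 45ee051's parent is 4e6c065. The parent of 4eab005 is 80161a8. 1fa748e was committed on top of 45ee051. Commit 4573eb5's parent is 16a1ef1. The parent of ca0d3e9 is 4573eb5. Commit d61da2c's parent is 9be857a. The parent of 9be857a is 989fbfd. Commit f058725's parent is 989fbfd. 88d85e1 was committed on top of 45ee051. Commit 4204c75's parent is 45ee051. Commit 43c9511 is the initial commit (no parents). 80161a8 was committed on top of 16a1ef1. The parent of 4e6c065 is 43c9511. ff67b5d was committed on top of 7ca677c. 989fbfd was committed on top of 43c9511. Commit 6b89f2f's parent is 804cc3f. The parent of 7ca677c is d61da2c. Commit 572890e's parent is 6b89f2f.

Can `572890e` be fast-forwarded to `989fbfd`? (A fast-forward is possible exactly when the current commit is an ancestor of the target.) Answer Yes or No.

A fast-forward from 572890e to 989fbfd is possible iff 572890e is an ancestor of 989fbfd.
Ancestors of 989fbfd: {43c9511, 989fbfd}.
572890e is not among them, so fast-forward is not possible.

No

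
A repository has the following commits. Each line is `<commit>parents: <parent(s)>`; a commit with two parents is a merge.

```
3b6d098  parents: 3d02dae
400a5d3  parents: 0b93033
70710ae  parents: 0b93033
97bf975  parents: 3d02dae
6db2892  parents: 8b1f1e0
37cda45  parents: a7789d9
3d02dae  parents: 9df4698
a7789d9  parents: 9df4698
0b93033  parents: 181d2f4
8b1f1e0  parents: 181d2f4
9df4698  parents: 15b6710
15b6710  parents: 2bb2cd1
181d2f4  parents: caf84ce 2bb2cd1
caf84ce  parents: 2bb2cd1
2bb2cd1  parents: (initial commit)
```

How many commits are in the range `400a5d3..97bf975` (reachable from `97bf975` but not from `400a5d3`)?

4

Reachable from 97bf975: {15b6710, 2bb2cd1, 3d02dae, 97bf975, 9df4698}.
Reachable from 400a5d3: {0b93033, 181d2f4, 2bb2cd1, 400a5d3, caf84ce}.
In 97bf975's history but not 400a5d3's: {15b6710, 3d02dae, 97bf975, 9df4698} — 4 commits.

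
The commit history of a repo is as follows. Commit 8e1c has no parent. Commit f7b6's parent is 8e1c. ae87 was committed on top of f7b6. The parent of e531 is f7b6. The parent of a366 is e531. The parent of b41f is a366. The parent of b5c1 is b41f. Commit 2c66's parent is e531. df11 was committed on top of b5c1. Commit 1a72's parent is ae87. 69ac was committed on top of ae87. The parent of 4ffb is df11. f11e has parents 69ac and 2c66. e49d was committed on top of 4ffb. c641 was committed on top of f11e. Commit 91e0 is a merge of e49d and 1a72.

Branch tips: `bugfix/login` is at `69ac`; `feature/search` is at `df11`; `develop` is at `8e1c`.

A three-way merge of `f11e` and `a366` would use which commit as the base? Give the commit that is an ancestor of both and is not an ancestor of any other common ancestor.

e531

Ancestors of f11e: {2c66, 69ac, 8e1c, ae87, e531, f11e, f7b6}.
Ancestors of a366: {8e1c, a366, e531, f7b6}.
Common ancestors: {8e1c, e531, f7b6}.
Among these, e531 is not an ancestor of any other common ancestor — it is the merge base.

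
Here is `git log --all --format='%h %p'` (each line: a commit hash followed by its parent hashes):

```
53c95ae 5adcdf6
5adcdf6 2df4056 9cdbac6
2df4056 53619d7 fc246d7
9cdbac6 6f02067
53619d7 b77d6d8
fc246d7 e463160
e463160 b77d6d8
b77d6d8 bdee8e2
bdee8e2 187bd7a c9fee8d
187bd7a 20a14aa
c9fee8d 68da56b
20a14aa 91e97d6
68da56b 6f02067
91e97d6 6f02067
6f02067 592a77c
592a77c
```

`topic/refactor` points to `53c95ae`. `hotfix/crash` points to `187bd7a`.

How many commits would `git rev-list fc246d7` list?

11

Walking parent pointers from fc246d7: reachable set = {187bd7a, 20a14aa, 592a77c, 68da56b, 6f02067, 91e97d6, b77d6d8, bdee8e2, c9fee8d, e463160, fc246d7}.
That is 11 commits.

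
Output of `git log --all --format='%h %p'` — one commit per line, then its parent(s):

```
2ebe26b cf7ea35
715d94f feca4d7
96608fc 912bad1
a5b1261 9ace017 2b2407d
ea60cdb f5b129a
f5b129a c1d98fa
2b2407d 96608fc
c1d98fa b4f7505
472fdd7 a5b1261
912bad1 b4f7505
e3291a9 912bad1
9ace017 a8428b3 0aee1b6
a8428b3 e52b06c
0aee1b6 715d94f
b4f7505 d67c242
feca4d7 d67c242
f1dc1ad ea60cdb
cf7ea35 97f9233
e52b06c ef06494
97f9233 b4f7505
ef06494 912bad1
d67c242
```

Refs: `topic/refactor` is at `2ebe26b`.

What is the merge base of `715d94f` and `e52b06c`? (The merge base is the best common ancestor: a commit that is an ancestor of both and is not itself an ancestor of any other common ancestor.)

d67c242

Ancestors of 715d94f: {715d94f, d67c242, feca4d7}.
Ancestors of e52b06c: {912bad1, b4f7505, d67c242, e52b06c, ef06494}.
Common ancestors: {d67c242}.
The only common ancestor is d67c242, so it is the merge base.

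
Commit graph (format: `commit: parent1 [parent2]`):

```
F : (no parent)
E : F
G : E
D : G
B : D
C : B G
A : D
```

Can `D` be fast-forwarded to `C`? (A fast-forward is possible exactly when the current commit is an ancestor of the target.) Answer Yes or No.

A fast-forward from D to C is possible iff D is an ancestor of C.
Ancestors of C: {B, C, D, E, F, G}.
D is among them, so fast-forward is possible.

Yes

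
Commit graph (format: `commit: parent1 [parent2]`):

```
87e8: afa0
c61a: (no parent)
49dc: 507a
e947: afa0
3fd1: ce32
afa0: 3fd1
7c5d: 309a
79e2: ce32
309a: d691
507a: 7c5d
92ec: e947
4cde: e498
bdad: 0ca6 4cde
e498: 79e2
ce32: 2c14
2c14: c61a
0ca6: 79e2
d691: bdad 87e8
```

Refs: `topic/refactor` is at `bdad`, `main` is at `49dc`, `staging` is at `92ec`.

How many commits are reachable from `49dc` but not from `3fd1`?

12

Reachable from 49dc: {0ca6, 2c14, 309a, 3fd1, 49dc, 4cde, 507a, 79e2, 7c5d, 87e8, afa0, bdad, c61a, ce32, d691, e498}.
Reachable from 3fd1: {2c14, 3fd1, c61a, ce32}.
In 49dc's history but not 3fd1's: {0ca6, 309a, 49dc, 4cde, 507a, 79e2, 7c5d, 87e8, afa0, bdad, d691, e498} — 12 commits.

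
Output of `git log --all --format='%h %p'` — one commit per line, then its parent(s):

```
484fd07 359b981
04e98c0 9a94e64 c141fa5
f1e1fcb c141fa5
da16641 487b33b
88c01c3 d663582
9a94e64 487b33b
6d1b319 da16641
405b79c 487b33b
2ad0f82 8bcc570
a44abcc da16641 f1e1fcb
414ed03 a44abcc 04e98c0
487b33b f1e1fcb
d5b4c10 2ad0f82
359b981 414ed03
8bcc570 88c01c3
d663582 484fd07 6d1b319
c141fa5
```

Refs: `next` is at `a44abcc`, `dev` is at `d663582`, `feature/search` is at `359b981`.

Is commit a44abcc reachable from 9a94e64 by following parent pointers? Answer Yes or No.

No

Ancestors of 9a94e64: {487b33b, 9a94e64, c141fa5, f1e1fcb}.
a44abcc is not in that set, so it is not an ancestor of 9a94e64.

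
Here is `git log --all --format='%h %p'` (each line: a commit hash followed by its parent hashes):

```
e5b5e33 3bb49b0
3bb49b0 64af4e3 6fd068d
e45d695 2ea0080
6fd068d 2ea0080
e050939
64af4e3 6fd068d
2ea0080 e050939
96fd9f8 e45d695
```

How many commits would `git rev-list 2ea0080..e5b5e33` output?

4

Reachable from e5b5e33: {2ea0080, 3bb49b0, 64af4e3, 6fd068d, e050939, e5b5e33}.
Reachable from 2ea0080: {2ea0080, e050939}.
In e5b5e33's history but not 2ea0080's: {3bb49b0, 64af4e3, 6fd068d, e5b5e33} — 4 commits.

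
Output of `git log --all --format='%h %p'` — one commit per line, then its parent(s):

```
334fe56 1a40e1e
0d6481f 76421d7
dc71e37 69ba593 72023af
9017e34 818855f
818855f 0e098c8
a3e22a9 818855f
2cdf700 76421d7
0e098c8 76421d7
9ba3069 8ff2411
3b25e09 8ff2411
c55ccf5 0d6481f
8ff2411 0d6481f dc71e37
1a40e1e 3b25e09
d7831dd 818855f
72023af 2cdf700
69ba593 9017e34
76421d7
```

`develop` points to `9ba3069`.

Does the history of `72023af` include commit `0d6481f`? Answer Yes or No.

No

Ancestors of 72023af: {2cdf700, 72023af, 76421d7}.
0d6481f is not in that set, so it is not an ancestor of 72023af.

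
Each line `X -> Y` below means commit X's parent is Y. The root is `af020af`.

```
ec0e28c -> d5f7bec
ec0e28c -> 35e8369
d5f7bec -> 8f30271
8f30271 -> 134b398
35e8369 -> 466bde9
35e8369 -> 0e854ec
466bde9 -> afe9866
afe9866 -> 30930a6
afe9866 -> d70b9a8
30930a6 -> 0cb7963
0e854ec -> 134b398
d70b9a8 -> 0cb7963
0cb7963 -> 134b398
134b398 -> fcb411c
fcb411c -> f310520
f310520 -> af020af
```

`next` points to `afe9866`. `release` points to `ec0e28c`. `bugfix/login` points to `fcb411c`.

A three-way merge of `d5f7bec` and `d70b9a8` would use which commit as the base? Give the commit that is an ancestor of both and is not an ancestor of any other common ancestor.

134b398

Ancestors of d5f7bec: {134b398, 8f30271, af020af, d5f7bec, f310520, fcb411c}.
Ancestors of d70b9a8: {0cb7963, 134b398, af020af, d70b9a8, f310520, fcb411c}.
Common ancestors: {134b398, af020af, f310520, fcb411c}.
Among these, 134b398 is not an ancestor of any other common ancestor — it is the merge base.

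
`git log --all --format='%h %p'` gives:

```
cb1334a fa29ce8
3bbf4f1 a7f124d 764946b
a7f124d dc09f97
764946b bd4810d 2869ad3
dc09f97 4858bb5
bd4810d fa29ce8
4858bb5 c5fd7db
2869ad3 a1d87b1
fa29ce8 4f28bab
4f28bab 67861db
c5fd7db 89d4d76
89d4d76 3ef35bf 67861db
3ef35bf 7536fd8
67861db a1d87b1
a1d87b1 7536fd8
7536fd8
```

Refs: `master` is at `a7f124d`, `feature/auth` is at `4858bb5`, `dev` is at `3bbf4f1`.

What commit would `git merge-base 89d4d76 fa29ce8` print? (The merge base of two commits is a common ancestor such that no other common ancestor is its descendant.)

Ancestors of 89d4d76: {3ef35bf, 67861db, 7536fd8, 89d4d76, a1d87b1}.
Ancestors of fa29ce8: {4f28bab, 67861db, 7536fd8, a1d87b1, fa29ce8}.
Common ancestors: {67861db, 7536fd8, a1d87b1}.
Among these, 67861db is not an ancestor of any other common ancestor — it is the merge base.

67861db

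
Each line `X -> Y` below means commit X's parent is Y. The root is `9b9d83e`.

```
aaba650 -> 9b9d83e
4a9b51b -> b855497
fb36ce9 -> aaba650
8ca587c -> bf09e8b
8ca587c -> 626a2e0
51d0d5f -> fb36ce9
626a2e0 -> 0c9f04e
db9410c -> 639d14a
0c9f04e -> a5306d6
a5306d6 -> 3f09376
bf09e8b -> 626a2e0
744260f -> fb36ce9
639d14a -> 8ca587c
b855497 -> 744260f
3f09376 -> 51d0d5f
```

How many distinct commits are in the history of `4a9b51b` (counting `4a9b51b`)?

6

Walking parent pointers from 4a9b51b: reachable set = {4a9b51b, 744260f, 9b9d83e, aaba650, b855497, fb36ce9}.
That is 6 commits.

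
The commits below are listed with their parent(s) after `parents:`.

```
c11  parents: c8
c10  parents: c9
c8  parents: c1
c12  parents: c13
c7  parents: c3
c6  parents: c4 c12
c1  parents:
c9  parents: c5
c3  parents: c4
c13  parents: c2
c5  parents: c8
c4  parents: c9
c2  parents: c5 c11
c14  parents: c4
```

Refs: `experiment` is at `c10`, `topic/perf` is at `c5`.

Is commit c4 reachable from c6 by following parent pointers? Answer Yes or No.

Yes

Ancestors of c6 (commits reachable by following parents): {c1, c11, c12, c13, c2, c4, c5, c6, c8, c9}.
c4 is in that set, so it is an ancestor of c6.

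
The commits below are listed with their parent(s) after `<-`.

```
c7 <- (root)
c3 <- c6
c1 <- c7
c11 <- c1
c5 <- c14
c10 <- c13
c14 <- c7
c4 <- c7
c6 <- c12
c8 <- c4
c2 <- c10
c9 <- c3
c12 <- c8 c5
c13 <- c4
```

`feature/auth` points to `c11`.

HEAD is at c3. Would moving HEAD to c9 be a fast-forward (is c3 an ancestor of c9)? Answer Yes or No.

Yes

A fast-forward from c3 to c9 is possible iff c3 is an ancestor of c9.
Ancestors of c9: {c12, c14, c3, c4, c5, c6, c7, c8, c9}.
c3 is among them, so fast-forward is possible.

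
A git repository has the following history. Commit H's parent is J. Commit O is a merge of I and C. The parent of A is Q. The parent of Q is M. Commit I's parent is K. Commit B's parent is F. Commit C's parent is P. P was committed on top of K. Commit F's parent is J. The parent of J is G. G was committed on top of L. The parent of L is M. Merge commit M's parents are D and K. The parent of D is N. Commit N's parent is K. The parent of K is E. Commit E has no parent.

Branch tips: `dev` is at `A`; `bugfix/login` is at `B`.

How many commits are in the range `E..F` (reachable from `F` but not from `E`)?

8

Reachable from F: {D, E, F, G, J, K, L, M, N}.
Reachable from E: {E}.
In F's history but not E's: {D, F, G, J, K, L, M, N} — 8 commits.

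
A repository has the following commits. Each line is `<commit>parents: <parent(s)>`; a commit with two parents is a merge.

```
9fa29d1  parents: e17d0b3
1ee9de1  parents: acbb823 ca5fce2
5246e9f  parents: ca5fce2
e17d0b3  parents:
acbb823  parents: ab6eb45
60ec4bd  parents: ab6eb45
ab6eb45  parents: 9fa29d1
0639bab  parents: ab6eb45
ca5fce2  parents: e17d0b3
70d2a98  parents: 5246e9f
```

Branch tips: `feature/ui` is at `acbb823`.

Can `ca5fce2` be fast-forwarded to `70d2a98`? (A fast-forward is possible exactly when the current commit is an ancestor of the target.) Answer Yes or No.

Yes

A fast-forward from ca5fce2 to 70d2a98 is possible iff ca5fce2 is an ancestor of 70d2a98.
Ancestors of 70d2a98: {5246e9f, 70d2a98, ca5fce2, e17d0b3}.
ca5fce2 is among them, so fast-forward is possible.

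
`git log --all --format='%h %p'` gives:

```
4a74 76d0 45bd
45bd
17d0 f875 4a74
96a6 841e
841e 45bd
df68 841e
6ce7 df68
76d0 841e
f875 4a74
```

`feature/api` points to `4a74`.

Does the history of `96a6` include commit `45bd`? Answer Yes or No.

Ancestors of 96a6 (commits reachable by following parents): {45bd, 841e, 96a6}.
45bd is in that set, so it is an ancestor of 96a6.

Yes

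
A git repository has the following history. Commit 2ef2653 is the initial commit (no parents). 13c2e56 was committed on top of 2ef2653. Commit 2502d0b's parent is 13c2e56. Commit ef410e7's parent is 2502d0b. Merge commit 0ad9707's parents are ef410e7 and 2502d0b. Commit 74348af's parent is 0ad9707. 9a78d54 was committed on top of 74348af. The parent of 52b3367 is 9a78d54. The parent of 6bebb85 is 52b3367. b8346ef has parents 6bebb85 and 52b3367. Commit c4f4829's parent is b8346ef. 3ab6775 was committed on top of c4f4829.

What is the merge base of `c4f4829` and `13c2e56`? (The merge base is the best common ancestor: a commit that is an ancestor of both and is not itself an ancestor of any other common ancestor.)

13c2e56

Ancestors of c4f4829: {0ad9707, 13c2e56, 2502d0b, 2ef2653, 52b3367, 6bebb85, 74348af, 9a78d54, b8346ef, c4f4829, ef410e7}.
Ancestors of 13c2e56: {13c2e56, 2ef2653}.
Common ancestors: {13c2e56, 2ef2653}.
Among these, 13c2e56 is not an ancestor of any other common ancestor — it is the merge base.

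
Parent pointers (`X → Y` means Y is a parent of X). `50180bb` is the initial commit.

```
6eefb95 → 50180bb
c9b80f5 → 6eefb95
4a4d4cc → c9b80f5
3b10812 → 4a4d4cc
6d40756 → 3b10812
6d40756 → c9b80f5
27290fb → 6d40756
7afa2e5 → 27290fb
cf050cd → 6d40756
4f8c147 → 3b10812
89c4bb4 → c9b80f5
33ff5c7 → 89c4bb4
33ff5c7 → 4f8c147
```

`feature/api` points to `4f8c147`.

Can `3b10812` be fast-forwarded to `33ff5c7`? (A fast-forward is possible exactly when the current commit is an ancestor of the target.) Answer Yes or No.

Yes

A fast-forward from 3b10812 to 33ff5c7 is possible iff 3b10812 is an ancestor of 33ff5c7.
Ancestors of 33ff5c7: {33ff5c7, 3b10812, 4a4d4cc, 4f8c147, 50180bb, 6eefb95, 89c4bb4, c9b80f5}.
3b10812 is among them, so fast-forward is possible.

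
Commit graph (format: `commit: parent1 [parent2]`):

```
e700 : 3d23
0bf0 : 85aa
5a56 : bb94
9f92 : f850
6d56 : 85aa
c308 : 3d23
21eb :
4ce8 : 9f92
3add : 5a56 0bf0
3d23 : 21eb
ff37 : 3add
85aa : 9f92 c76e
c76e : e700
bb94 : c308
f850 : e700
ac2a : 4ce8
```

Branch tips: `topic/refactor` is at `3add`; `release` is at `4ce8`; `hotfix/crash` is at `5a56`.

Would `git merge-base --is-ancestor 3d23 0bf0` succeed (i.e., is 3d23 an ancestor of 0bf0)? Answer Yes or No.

Yes

Ancestors of 0bf0 (commits reachable by following parents): {0bf0, 21eb, 3d23, 85aa, 9f92, c76e, e700, f850}.
3d23 is in that set, so it is an ancestor of 0bf0.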